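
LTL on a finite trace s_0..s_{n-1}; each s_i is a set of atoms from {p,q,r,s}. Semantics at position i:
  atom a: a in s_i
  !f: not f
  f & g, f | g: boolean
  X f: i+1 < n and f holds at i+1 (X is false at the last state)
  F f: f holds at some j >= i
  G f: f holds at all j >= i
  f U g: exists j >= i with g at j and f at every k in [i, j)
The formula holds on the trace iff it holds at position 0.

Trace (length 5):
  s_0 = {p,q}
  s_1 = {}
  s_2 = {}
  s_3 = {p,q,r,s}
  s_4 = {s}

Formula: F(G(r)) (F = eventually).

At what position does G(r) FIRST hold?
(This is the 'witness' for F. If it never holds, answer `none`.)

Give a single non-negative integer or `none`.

Answer: none

Derivation:
s_0={p,q}: G(r)=False r=False
s_1={}: G(r)=False r=False
s_2={}: G(r)=False r=False
s_3={p,q,r,s}: G(r)=False r=True
s_4={s}: G(r)=False r=False
F(G(r)) does not hold (no witness exists).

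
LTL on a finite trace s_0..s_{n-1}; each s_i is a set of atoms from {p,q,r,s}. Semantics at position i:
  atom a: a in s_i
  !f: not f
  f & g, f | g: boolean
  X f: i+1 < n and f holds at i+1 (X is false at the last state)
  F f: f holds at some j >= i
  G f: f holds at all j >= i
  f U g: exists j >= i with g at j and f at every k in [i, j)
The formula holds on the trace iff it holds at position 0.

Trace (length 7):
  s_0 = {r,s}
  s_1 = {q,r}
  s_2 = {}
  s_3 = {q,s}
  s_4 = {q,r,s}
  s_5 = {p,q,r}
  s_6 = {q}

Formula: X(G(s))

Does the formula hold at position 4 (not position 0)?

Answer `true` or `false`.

Answer: false

Derivation:
s_0={r,s}: X(G(s))=False G(s)=False s=True
s_1={q,r}: X(G(s))=False G(s)=False s=False
s_2={}: X(G(s))=False G(s)=False s=False
s_3={q,s}: X(G(s))=False G(s)=False s=True
s_4={q,r,s}: X(G(s))=False G(s)=False s=True
s_5={p,q,r}: X(G(s))=False G(s)=False s=False
s_6={q}: X(G(s))=False G(s)=False s=False
Evaluating at position 4: result = False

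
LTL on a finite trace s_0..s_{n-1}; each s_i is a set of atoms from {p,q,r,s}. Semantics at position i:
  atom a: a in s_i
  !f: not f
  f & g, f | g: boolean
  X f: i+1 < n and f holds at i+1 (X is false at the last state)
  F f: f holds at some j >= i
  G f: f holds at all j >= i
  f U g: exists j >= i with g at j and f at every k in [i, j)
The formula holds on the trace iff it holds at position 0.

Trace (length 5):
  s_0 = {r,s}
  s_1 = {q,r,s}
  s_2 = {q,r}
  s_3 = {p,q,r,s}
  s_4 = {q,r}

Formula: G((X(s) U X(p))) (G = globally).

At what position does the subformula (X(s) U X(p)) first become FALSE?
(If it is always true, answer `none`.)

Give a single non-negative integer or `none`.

Answer: 0

Derivation:
s_0={r,s}: (X(s) U X(p))=False X(s)=True s=True X(p)=False p=False
s_1={q,r,s}: (X(s) U X(p))=False X(s)=False s=True X(p)=False p=False
s_2={q,r}: (X(s) U X(p))=True X(s)=True s=False X(p)=True p=False
s_3={p,q,r,s}: (X(s) U X(p))=False X(s)=False s=True X(p)=False p=True
s_4={q,r}: (X(s) U X(p))=False X(s)=False s=False X(p)=False p=False
G((X(s) U X(p))) holds globally = False
First violation at position 0.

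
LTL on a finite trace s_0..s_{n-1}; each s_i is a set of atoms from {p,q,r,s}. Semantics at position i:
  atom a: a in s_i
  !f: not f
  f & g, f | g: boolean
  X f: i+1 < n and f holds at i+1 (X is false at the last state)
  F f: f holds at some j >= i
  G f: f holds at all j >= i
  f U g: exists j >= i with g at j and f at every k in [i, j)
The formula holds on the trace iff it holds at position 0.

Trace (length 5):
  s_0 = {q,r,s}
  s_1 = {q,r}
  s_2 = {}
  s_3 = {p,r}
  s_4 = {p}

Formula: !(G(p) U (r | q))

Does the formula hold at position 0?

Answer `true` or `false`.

s_0={q,r,s}: !(G(p) U (r | q))=False (G(p) U (r | q))=True G(p)=False p=False (r | q)=True r=True q=True
s_1={q,r}: !(G(p) U (r | q))=False (G(p) U (r | q))=True G(p)=False p=False (r | q)=True r=True q=True
s_2={}: !(G(p) U (r | q))=True (G(p) U (r | q))=False G(p)=False p=False (r | q)=False r=False q=False
s_3={p,r}: !(G(p) U (r | q))=False (G(p) U (r | q))=True G(p)=True p=True (r | q)=True r=True q=False
s_4={p}: !(G(p) U (r | q))=True (G(p) U (r | q))=False G(p)=True p=True (r | q)=False r=False q=False

Answer: false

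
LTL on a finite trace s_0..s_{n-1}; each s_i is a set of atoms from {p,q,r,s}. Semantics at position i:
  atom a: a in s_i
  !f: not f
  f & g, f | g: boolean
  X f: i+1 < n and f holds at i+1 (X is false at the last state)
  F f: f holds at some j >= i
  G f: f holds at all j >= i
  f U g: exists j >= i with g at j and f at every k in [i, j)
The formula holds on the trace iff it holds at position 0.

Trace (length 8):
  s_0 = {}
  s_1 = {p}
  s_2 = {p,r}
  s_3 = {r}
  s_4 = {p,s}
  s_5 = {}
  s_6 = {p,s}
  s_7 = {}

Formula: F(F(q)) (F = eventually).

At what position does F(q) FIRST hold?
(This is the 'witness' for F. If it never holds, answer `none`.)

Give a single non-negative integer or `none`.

Answer: none

Derivation:
s_0={}: F(q)=False q=False
s_1={p}: F(q)=False q=False
s_2={p,r}: F(q)=False q=False
s_3={r}: F(q)=False q=False
s_4={p,s}: F(q)=False q=False
s_5={}: F(q)=False q=False
s_6={p,s}: F(q)=False q=False
s_7={}: F(q)=False q=False
F(F(q)) does not hold (no witness exists).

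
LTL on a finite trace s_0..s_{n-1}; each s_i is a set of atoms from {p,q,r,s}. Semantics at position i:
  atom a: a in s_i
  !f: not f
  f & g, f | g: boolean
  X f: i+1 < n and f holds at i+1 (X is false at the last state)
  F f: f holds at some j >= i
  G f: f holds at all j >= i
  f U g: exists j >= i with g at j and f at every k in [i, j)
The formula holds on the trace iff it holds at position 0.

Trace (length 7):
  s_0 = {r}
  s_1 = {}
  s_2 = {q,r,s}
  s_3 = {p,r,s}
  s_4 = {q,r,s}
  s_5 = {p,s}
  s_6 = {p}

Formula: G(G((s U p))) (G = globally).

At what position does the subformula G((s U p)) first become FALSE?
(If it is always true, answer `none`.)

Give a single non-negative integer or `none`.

Answer: 0

Derivation:
s_0={r}: G((s U p))=False (s U p)=False s=False p=False
s_1={}: G((s U p))=False (s U p)=False s=False p=False
s_2={q,r,s}: G((s U p))=True (s U p)=True s=True p=False
s_3={p,r,s}: G((s U p))=True (s U p)=True s=True p=True
s_4={q,r,s}: G((s U p))=True (s U p)=True s=True p=False
s_5={p,s}: G((s U p))=True (s U p)=True s=True p=True
s_6={p}: G((s U p))=True (s U p)=True s=False p=True
G(G((s U p))) holds globally = False
First violation at position 0.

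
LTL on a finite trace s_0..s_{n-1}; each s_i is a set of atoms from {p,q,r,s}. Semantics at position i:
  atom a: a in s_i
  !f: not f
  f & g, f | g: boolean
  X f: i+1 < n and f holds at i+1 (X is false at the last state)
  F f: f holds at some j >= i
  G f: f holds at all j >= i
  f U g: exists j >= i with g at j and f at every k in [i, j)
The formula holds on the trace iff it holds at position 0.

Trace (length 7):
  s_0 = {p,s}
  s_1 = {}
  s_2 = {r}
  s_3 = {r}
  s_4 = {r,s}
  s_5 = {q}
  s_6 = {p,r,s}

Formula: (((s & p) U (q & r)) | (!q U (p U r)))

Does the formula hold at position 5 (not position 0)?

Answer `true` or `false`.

Answer: false

Derivation:
s_0={p,s}: (((s & p) U (q & r)) | (!q U (p U r)))=True ((s & p) U (q & r))=False (s & p)=True s=True p=True (q & r)=False q=False r=False (!q U (p U r))=True !q=True (p U r)=False
s_1={}: (((s & p) U (q & r)) | (!q U (p U r)))=True ((s & p) U (q & r))=False (s & p)=False s=False p=False (q & r)=False q=False r=False (!q U (p U r))=True !q=True (p U r)=False
s_2={r}: (((s & p) U (q & r)) | (!q U (p U r)))=True ((s & p) U (q & r))=False (s & p)=False s=False p=False (q & r)=False q=False r=True (!q U (p U r))=True !q=True (p U r)=True
s_3={r}: (((s & p) U (q & r)) | (!q U (p U r)))=True ((s & p) U (q & r))=False (s & p)=False s=False p=False (q & r)=False q=False r=True (!q U (p U r))=True !q=True (p U r)=True
s_4={r,s}: (((s & p) U (q & r)) | (!q U (p U r)))=True ((s & p) U (q & r))=False (s & p)=False s=True p=False (q & r)=False q=False r=True (!q U (p U r))=True !q=True (p U r)=True
s_5={q}: (((s & p) U (q & r)) | (!q U (p U r)))=False ((s & p) U (q & r))=False (s & p)=False s=False p=False (q & r)=False q=True r=False (!q U (p U r))=False !q=False (p U r)=False
s_6={p,r,s}: (((s & p) U (q & r)) | (!q U (p U r)))=True ((s & p) U (q & r))=False (s & p)=True s=True p=True (q & r)=False q=False r=True (!q U (p U r))=True !q=True (p U r)=True
Evaluating at position 5: result = False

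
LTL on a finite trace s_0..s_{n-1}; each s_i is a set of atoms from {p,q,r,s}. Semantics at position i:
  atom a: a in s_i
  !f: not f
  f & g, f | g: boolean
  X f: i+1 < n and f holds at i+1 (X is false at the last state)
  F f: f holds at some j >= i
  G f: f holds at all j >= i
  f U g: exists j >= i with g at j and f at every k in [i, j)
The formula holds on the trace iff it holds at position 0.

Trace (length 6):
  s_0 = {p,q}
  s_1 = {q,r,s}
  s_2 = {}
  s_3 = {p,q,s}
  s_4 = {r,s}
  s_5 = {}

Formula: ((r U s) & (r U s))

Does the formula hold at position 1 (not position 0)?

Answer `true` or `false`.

s_0={p,q}: ((r U s) & (r U s))=False (r U s)=False r=False s=False
s_1={q,r,s}: ((r U s) & (r U s))=True (r U s)=True r=True s=True
s_2={}: ((r U s) & (r U s))=False (r U s)=False r=False s=False
s_3={p,q,s}: ((r U s) & (r U s))=True (r U s)=True r=False s=True
s_4={r,s}: ((r U s) & (r U s))=True (r U s)=True r=True s=True
s_5={}: ((r U s) & (r U s))=False (r U s)=False r=False s=False
Evaluating at position 1: result = True

Answer: true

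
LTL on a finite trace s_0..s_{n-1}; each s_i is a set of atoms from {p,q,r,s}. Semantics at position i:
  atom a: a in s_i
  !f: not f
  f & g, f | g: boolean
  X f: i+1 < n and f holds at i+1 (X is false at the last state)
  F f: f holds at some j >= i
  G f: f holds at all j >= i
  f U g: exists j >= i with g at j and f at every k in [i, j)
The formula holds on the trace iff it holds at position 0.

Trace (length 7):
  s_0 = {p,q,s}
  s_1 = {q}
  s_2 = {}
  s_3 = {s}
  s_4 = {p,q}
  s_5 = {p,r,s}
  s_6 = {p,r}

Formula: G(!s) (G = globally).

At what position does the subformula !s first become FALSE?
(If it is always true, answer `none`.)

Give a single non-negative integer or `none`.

Answer: 0

Derivation:
s_0={p,q,s}: !s=False s=True
s_1={q}: !s=True s=False
s_2={}: !s=True s=False
s_3={s}: !s=False s=True
s_4={p,q}: !s=True s=False
s_5={p,r,s}: !s=False s=True
s_6={p,r}: !s=True s=False
G(!s) holds globally = False
First violation at position 0.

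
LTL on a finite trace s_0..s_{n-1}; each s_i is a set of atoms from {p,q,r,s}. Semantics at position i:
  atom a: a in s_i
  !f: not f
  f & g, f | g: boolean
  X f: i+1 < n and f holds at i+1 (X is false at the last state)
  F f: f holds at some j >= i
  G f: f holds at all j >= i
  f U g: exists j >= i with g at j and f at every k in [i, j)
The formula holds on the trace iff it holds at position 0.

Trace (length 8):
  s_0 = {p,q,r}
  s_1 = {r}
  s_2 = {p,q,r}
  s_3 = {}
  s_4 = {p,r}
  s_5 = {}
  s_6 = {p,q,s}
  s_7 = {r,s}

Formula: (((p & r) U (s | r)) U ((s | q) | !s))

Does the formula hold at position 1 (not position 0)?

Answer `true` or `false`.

Answer: true

Derivation:
s_0={p,q,r}: (((p & r) U (s | r)) U ((s | q) | !s))=True ((p & r) U (s | r))=True (p & r)=True p=True r=True (s | r)=True s=False ((s | q) | !s)=True (s | q)=True q=True !s=True
s_1={r}: (((p & r) U (s | r)) U ((s | q) | !s))=True ((p & r) U (s | r))=True (p & r)=False p=False r=True (s | r)=True s=False ((s | q) | !s)=True (s | q)=False q=False !s=True
s_2={p,q,r}: (((p & r) U (s | r)) U ((s | q) | !s))=True ((p & r) U (s | r))=True (p & r)=True p=True r=True (s | r)=True s=False ((s | q) | !s)=True (s | q)=True q=True !s=True
s_3={}: (((p & r) U (s | r)) U ((s | q) | !s))=True ((p & r) U (s | r))=False (p & r)=False p=False r=False (s | r)=False s=False ((s | q) | !s)=True (s | q)=False q=False !s=True
s_4={p,r}: (((p & r) U (s | r)) U ((s | q) | !s))=True ((p & r) U (s | r))=True (p & r)=True p=True r=True (s | r)=True s=False ((s | q) | !s)=True (s | q)=False q=False !s=True
s_5={}: (((p & r) U (s | r)) U ((s | q) | !s))=True ((p & r) U (s | r))=False (p & r)=False p=False r=False (s | r)=False s=False ((s | q) | !s)=True (s | q)=False q=False !s=True
s_6={p,q,s}: (((p & r) U (s | r)) U ((s | q) | !s))=True ((p & r) U (s | r))=True (p & r)=False p=True r=False (s | r)=True s=True ((s | q) | !s)=True (s | q)=True q=True !s=False
s_7={r,s}: (((p & r) U (s | r)) U ((s | q) | !s))=True ((p & r) U (s | r))=True (p & r)=False p=False r=True (s | r)=True s=True ((s | q) | !s)=True (s | q)=True q=False !s=False
Evaluating at position 1: result = True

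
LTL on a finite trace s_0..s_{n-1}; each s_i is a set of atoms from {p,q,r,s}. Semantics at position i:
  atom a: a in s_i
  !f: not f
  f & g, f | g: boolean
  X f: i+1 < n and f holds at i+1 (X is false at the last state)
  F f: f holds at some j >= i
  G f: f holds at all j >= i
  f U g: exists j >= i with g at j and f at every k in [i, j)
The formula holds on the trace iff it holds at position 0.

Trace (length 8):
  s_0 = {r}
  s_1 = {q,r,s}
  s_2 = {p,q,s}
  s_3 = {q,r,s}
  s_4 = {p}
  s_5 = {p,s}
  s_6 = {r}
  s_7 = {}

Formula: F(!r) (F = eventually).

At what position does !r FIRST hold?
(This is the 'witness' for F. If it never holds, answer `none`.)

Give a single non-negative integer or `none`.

s_0={r}: !r=False r=True
s_1={q,r,s}: !r=False r=True
s_2={p,q,s}: !r=True r=False
s_3={q,r,s}: !r=False r=True
s_4={p}: !r=True r=False
s_5={p,s}: !r=True r=False
s_6={r}: !r=False r=True
s_7={}: !r=True r=False
F(!r) holds; first witness at position 2.

Answer: 2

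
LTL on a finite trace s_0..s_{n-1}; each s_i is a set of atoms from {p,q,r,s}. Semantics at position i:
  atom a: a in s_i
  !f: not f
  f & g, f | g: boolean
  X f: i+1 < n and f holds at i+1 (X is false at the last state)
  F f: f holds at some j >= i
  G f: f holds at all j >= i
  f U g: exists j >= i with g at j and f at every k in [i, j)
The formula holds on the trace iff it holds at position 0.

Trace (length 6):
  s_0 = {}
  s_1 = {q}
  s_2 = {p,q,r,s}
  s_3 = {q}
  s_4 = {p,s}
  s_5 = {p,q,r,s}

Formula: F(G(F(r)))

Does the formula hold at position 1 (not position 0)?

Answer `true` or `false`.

s_0={}: F(G(F(r)))=True G(F(r))=True F(r)=True r=False
s_1={q}: F(G(F(r)))=True G(F(r))=True F(r)=True r=False
s_2={p,q,r,s}: F(G(F(r)))=True G(F(r))=True F(r)=True r=True
s_3={q}: F(G(F(r)))=True G(F(r))=True F(r)=True r=False
s_4={p,s}: F(G(F(r)))=True G(F(r))=True F(r)=True r=False
s_5={p,q,r,s}: F(G(F(r)))=True G(F(r))=True F(r)=True r=True
Evaluating at position 1: result = True

Answer: true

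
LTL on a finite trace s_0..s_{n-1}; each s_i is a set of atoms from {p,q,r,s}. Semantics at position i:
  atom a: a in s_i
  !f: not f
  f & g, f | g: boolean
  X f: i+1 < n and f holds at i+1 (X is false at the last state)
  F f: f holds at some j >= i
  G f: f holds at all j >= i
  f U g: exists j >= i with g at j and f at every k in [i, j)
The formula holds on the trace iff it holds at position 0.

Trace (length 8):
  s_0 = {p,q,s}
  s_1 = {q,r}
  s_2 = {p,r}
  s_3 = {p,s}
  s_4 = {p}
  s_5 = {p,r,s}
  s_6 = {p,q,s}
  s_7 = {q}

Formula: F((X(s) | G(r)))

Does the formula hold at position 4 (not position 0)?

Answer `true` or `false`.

s_0={p,q,s}: F((X(s) | G(r)))=True (X(s) | G(r))=False X(s)=False s=True G(r)=False r=False
s_1={q,r}: F((X(s) | G(r)))=True (X(s) | G(r))=False X(s)=False s=False G(r)=False r=True
s_2={p,r}: F((X(s) | G(r)))=True (X(s) | G(r))=True X(s)=True s=False G(r)=False r=True
s_3={p,s}: F((X(s) | G(r)))=True (X(s) | G(r))=False X(s)=False s=True G(r)=False r=False
s_4={p}: F((X(s) | G(r)))=True (X(s) | G(r))=True X(s)=True s=False G(r)=False r=False
s_5={p,r,s}: F((X(s) | G(r)))=True (X(s) | G(r))=True X(s)=True s=True G(r)=False r=True
s_6={p,q,s}: F((X(s) | G(r)))=False (X(s) | G(r))=False X(s)=False s=True G(r)=False r=False
s_7={q}: F((X(s) | G(r)))=False (X(s) | G(r))=False X(s)=False s=False G(r)=False r=False
Evaluating at position 4: result = True

Answer: true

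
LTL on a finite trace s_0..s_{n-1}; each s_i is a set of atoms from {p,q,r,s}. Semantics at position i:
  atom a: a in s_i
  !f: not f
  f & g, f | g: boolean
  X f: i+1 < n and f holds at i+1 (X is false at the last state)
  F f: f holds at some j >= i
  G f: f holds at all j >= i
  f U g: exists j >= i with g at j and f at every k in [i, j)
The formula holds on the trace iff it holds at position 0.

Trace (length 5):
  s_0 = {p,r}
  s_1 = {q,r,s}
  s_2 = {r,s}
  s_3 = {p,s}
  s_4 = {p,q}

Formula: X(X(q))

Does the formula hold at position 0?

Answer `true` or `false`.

Answer: false

Derivation:
s_0={p,r}: X(X(q))=False X(q)=True q=False
s_1={q,r,s}: X(X(q))=False X(q)=False q=True
s_2={r,s}: X(X(q))=True X(q)=False q=False
s_3={p,s}: X(X(q))=False X(q)=True q=False
s_4={p,q}: X(X(q))=False X(q)=False q=True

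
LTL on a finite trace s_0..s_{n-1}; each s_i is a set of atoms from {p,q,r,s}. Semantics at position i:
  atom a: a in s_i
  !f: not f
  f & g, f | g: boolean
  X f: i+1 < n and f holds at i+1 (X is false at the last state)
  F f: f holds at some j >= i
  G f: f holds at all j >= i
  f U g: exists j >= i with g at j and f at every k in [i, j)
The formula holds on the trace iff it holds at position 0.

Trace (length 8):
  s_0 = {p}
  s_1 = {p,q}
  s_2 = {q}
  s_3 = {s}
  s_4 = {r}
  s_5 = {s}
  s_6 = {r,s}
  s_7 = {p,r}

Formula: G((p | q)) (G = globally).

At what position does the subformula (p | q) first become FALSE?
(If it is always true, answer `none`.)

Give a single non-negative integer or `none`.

Answer: 3

Derivation:
s_0={p}: (p | q)=True p=True q=False
s_1={p,q}: (p | q)=True p=True q=True
s_2={q}: (p | q)=True p=False q=True
s_3={s}: (p | q)=False p=False q=False
s_4={r}: (p | q)=False p=False q=False
s_5={s}: (p | q)=False p=False q=False
s_6={r,s}: (p | q)=False p=False q=False
s_7={p,r}: (p | q)=True p=True q=False
G((p | q)) holds globally = False
First violation at position 3.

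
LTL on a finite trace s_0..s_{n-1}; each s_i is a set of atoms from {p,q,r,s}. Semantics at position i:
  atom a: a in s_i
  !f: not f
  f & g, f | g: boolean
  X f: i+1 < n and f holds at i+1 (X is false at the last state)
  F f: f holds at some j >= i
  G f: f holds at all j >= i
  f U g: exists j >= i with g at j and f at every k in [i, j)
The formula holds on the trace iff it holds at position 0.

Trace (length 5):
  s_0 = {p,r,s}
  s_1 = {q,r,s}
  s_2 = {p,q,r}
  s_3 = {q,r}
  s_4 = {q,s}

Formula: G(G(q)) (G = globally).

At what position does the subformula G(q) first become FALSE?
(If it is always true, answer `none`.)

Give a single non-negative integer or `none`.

Answer: 0

Derivation:
s_0={p,r,s}: G(q)=False q=False
s_1={q,r,s}: G(q)=True q=True
s_2={p,q,r}: G(q)=True q=True
s_3={q,r}: G(q)=True q=True
s_4={q,s}: G(q)=True q=True
G(G(q)) holds globally = False
First violation at position 0.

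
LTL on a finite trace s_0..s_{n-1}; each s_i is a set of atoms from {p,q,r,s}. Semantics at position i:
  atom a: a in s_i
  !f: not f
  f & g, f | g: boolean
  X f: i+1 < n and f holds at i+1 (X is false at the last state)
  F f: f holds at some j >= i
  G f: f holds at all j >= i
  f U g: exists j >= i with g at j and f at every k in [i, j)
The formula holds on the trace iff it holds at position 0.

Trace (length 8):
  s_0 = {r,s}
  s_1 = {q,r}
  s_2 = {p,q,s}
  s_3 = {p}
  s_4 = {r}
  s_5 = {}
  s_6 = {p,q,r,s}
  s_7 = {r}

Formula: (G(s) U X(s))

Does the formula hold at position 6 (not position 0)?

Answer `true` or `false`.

s_0={r,s}: (G(s) U X(s))=False G(s)=False s=True X(s)=False
s_1={q,r}: (G(s) U X(s))=True G(s)=False s=False X(s)=True
s_2={p,q,s}: (G(s) U X(s))=False G(s)=False s=True X(s)=False
s_3={p}: (G(s) U X(s))=False G(s)=False s=False X(s)=False
s_4={r}: (G(s) U X(s))=False G(s)=False s=False X(s)=False
s_5={}: (G(s) U X(s))=True G(s)=False s=False X(s)=True
s_6={p,q,r,s}: (G(s) U X(s))=False G(s)=False s=True X(s)=False
s_7={r}: (G(s) U X(s))=False G(s)=False s=False X(s)=False
Evaluating at position 6: result = False

Answer: false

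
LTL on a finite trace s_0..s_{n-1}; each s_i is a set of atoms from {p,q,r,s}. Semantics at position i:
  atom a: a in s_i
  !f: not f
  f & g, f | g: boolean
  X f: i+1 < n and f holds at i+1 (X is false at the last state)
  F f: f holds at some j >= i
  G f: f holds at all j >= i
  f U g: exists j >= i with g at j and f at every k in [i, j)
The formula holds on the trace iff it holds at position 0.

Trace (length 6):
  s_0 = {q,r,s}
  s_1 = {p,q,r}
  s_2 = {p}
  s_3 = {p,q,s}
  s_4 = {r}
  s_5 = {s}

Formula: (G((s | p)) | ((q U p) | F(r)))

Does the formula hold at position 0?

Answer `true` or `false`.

Answer: true

Derivation:
s_0={q,r,s}: (G((s | p)) | ((q U p) | F(r)))=True G((s | p))=False (s | p)=True s=True p=False ((q U p) | F(r))=True (q U p)=True q=True F(r)=True r=True
s_1={p,q,r}: (G((s | p)) | ((q U p) | F(r)))=True G((s | p))=False (s | p)=True s=False p=True ((q U p) | F(r))=True (q U p)=True q=True F(r)=True r=True
s_2={p}: (G((s | p)) | ((q U p) | F(r)))=True G((s | p))=False (s | p)=True s=False p=True ((q U p) | F(r))=True (q U p)=True q=False F(r)=True r=False
s_3={p,q,s}: (G((s | p)) | ((q U p) | F(r)))=True G((s | p))=False (s | p)=True s=True p=True ((q U p) | F(r))=True (q U p)=True q=True F(r)=True r=False
s_4={r}: (G((s | p)) | ((q U p) | F(r)))=True G((s | p))=False (s | p)=False s=False p=False ((q U p) | F(r))=True (q U p)=False q=False F(r)=True r=True
s_5={s}: (G((s | p)) | ((q U p) | F(r)))=True G((s | p))=True (s | p)=True s=True p=False ((q U p) | F(r))=False (q U p)=False q=False F(r)=False r=False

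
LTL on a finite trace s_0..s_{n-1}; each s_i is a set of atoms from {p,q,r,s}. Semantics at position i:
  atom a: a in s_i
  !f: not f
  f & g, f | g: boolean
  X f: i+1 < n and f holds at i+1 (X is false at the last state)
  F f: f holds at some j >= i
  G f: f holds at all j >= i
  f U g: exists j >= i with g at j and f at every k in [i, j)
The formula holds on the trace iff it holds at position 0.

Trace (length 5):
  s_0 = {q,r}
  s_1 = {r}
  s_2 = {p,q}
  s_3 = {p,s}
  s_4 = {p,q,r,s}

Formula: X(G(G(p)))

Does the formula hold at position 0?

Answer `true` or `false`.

Answer: false

Derivation:
s_0={q,r}: X(G(G(p)))=False G(G(p))=False G(p)=False p=False
s_1={r}: X(G(G(p)))=True G(G(p))=False G(p)=False p=False
s_2={p,q}: X(G(G(p)))=True G(G(p))=True G(p)=True p=True
s_3={p,s}: X(G(G(p)))=True G(G(p))=True G(p)=True p=True
s_4={p,q,r,s}: X(G(G(p)))=False G(G(p))=True G(p)=True p=True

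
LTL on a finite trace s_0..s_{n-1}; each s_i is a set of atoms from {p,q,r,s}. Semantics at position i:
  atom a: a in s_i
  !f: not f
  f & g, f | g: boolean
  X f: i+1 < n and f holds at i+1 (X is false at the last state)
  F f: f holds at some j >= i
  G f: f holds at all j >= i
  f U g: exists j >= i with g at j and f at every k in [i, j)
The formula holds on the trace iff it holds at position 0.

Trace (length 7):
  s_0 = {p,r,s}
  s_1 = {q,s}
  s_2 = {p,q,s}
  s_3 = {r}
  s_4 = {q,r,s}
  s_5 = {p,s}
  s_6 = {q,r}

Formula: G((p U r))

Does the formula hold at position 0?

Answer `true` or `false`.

Answer: false

Derivation:
s_0={p,r,s}: G((p U r))=False (p U r)=True p=True r=True
s_1={q,s}: G((p U r))=False (p U r)=False p=False r=False
s_2={p,q,s}: G((p U r))=True (p U r)=True p=True r=False
s_3={r}: G((p U r))=True (p U r)=True p=False r=True
s_4={q,r,s}: G((p U r))=True (p U r)=True p=False r=True
s_5={p,s}: G((p U r))=True (p U r)=True p=True r=False
s_6={q,r}: G((p U r))=True (p U r)=True p=False r=True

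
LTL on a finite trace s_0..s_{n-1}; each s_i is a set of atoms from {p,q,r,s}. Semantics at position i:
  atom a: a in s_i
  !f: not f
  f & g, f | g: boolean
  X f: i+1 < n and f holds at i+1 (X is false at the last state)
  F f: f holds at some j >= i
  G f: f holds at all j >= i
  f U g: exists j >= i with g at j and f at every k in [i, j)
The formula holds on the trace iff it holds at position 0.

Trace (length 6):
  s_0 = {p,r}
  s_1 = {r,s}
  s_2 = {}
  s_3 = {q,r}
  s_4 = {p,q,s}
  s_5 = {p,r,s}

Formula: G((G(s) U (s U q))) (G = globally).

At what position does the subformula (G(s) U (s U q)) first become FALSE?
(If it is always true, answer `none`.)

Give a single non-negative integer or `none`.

Answer: 0

Derivation:
s_0={p,r}: (G(s) U (s U q))=False G(s)=False s=False (s U q)=False q=False
s_1={r,s}: (G(s) U (s U q))=False G(s)=False s=True (s U q)=False q=False
s_2={}: (G(s) U (s U q))=False G(s)=False s=False (s U q)=False q=False
s_3={q,r}: (G(s) U (s U q))=True G(s)=False s=False (s U q)=True q=True
s_4={p,q,s}: (G(s) U (s U q))=True G(s)=True s=True (s U q)=True q=True
s_5={p,r,s}: (G(s) U (s U q))=False G(s)=True s=True (s U q)=False q=False
G((G(s) U (s U q))) holds globally = False
First violation at position 0.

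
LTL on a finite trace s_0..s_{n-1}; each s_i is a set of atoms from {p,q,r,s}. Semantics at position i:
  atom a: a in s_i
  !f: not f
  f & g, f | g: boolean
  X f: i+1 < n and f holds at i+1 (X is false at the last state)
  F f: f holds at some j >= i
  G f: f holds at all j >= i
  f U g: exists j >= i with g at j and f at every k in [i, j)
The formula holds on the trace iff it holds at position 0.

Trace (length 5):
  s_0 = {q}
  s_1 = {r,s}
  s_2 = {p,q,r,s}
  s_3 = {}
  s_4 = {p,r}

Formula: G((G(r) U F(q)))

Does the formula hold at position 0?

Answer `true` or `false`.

Answer: false

Derivation:
s_0={q}: G((G(r) U F(q)))=False (G(r) U F(q))=True G(r)=False r=False F(q)=True q=True
s_1={r,s}: G((G(r) U F(q)))=False (G(r) U F(q))=True G(r)=False r=True F(q)=True q=False
s_2={p,q,r,s}: G((G(r) U F(q)))=False (G(r) U F(q))=True G(r)=False r=True F(q)=True q=True
s_3={}: G((G(r) U F(q)))=False (G(r) U F(q))=False G(r)=False r=False F(q)=False q=False
s_4={p,r}: G((G(r) U F(q)))=False (G(r) U F(q))=False G(r)=True r=True F(q)=False q=False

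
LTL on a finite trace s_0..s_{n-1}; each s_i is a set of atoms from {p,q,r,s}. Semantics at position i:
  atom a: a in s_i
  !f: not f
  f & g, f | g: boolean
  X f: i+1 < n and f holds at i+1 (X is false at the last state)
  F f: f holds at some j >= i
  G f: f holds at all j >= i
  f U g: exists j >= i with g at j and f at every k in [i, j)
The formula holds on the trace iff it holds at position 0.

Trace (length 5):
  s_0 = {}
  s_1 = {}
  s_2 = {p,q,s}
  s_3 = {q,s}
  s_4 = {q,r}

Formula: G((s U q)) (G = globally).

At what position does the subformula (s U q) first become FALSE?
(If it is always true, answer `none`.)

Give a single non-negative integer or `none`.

s_0={}: (s U q)=False s=False q=False
s_1={}: (s U q)=False s=False q=False
s_2={p,q,s}: (s U q)=True s=True q=True
s_3={q,s}: (s U q)=True s=True q=True
s_4={q,r}: (s U q)=True s=False q=True
G((s U q)) holds globally = False
First violation at position 0.

Answer: 0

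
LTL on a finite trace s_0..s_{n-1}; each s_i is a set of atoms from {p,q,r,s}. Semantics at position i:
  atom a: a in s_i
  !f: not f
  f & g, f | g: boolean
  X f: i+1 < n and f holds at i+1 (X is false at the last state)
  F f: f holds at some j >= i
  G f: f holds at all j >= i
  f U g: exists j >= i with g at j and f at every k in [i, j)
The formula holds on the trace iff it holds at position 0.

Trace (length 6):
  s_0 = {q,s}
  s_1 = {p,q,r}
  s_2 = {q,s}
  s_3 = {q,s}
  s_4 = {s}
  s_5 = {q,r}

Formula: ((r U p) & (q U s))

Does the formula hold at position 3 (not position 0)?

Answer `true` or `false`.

s_0={q,s}: ((r U p) & (q U s))=False (r U p)=False r=False p=False (q U s)=True q=True s=True
s_1={p,q,r}: ((r U p) & (q U s))=True (r U p)=True r=True p=True (q U s)=True q=True s=False
s_2={q,s}: ((r U p) & (q U s))=False (r U p)=False r=False p=False (q U s)=True q=True s=True
s_3={q,s}: ((r U p) & (q U s))=False (r U p)=False r=False p=False (q U s)=True q=True s=True
s_4={s}: ((r U p) & (q U s))=False (r U p)=False r=False p=False (q U s)=True q=False s=True
s_5={q,r}: ((r U p) & (q U s))=False (r U p)=False r=True p=False (q U s)=False q=True s=False
Evaluating at position 3: result = False

Answer: false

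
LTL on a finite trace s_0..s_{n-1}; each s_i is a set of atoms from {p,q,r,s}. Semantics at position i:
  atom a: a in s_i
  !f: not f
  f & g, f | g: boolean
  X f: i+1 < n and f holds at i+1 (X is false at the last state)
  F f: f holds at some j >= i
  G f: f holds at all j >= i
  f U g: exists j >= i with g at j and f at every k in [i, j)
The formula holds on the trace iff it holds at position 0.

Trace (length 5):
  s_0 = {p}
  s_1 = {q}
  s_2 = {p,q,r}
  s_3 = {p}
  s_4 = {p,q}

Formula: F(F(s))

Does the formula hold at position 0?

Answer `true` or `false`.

Answer: false

Derivation:
s_0={p}: F(F(s))=False F(s)=False s=False
s_1={q}: F(F(s))=False F(s)=False s=False
s_2={p,q,r}: F(F(s))=False F(s)=False s=False
s_3={p}: F(F(s))=False F(s)=False s=False
s_4={p,q}: F(F(s))=False F(s)=False s=False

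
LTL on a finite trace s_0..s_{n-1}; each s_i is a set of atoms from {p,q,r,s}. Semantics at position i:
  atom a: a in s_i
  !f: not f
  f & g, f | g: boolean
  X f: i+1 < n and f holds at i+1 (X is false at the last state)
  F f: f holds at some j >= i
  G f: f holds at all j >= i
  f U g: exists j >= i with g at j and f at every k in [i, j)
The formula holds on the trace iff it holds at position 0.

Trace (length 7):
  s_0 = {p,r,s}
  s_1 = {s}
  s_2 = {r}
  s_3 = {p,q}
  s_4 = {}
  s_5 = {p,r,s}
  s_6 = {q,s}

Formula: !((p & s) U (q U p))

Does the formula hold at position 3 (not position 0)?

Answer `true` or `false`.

s_0={p,r,s}: !((p & s) U (q U p))=False ((p & s) U (q U p))=True (p & s)=True p=True s=True (q U p)=True q=False
s_1={s}: !((p & s) U (q U p))=True ((p & s) U (q U p))=False (p & s)=False p=False s=True (q U p)=False q=False
s_2={r}: !((p & s) U (q U p))=True ((p & s) U (q U p))=False (p & s)=False p=False s=False (q U p)=False q=False
s_3={p,q}: !((p & s) U (q U p))=False ((p & s) U (q U p))=True (p & s)=False p=True s=False (q U p)=True q=True
s_4={}: !((p & s) U (q U p))=True ((p & s) U (q U p))=False (p & s)=False p=False s=False (q U p)=False q=False
s_5={p,r,s}: !((p & s) U (q U p))=False ((p & s) U (q U p))=True (p & s)=True p=True s=True (q U p)=True q=False
s_6={q,s}: !((p & s) U (q U p))=True ((p & s) U (q U p))=False (p & s)=False p=False s=True (q U p)=False q=True
Evaluating at position 3: result = False

Answer: false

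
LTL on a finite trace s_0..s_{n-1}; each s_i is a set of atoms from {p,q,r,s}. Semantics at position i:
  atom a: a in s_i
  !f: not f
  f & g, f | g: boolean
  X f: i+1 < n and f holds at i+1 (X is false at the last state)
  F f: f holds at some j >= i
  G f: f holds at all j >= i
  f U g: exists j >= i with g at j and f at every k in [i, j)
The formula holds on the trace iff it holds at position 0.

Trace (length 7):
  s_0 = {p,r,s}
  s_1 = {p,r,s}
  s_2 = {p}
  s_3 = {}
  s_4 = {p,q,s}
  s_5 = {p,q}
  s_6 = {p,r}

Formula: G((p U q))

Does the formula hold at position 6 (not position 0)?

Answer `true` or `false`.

Answer: false

Derivation:
s_0={p,r,s}: G((p U q))=False (p U q)=False p=True q=False
s_1={p,r,s}: G((p U q))=False (p U q)=False p=True q=False
s_2={p}: G((p U q))=False (p U q)=False p=True q=False
s_3={}: G((p U q))=False (p U q)=False p=False q=False
s_4={p,q,s}: G((p U q))=False (p U q)=True p=True q=True
s_5={p,q}: G((p U q))=False (p U q)=True p=True q=True
s_6={p,r}: G((p U q))=False (p U q)=False p=True q=False
Evaluating at position 6: result = False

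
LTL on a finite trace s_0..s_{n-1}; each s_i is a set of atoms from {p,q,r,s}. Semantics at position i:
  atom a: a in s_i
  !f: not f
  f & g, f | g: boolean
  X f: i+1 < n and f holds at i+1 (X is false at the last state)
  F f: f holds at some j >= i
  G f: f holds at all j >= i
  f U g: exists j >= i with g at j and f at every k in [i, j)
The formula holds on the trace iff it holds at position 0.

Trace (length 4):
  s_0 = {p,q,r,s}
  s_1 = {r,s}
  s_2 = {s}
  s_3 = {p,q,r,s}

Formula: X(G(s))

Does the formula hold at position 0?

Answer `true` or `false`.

s_0={p,q,r,s}: X(G(s))=True G(s)=True s=True
s_1={r,s}: X(G(s))=True G(s)=True s=True
s_2={s}: X(G(s))=True G(s)=True s=True
s_3={p,q,r,s}: X(G(s))=False G(s)=True s=True

Answer: true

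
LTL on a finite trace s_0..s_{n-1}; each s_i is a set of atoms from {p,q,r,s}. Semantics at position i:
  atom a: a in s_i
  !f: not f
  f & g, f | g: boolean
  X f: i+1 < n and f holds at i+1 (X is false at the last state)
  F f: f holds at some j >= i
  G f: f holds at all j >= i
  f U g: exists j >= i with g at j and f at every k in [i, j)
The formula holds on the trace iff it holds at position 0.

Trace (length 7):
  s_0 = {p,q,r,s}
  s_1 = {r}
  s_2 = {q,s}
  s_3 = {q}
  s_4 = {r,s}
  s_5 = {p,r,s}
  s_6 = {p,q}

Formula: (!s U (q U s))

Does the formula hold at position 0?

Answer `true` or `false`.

s_0={p,q,r,s}: (!s U (q U s))=True !s=False s=True (q U s)=True q=True
s_1={r}: (!s U (q U s))=True !s=True s=False (q U s)=False q=False
s_2={q,s}: (!s U (q U s))=True !s=False s=True (q U s)=True q=True
s_3={q}: (!s U (q U s))=True !s=True s=False (q U s)=True q=True
s_4={r,s}: (!s U (q U s))=True !s=False s=True (q U s)=True q=False
s_5={p,r,s}: (!s U (q U s))=True !s=False s=True (q U s)=True q=False
s_6={p,q}: (!s U (q U s))=False !s=True s=False (q U s)=False q=True

Answer: true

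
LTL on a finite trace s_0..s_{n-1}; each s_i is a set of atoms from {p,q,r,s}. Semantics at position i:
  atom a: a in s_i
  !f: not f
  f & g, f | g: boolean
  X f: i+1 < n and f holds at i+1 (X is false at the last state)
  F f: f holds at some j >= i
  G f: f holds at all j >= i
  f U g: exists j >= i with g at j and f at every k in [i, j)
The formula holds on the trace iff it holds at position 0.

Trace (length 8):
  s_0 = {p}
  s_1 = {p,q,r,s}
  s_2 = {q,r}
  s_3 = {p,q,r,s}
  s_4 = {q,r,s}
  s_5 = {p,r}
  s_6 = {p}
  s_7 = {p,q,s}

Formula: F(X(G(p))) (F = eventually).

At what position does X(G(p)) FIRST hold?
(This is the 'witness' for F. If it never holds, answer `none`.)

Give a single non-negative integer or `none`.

s_0={p}: X(G(p))=False G(p)=False p=True
s_1={p,q,r,s}: X(G(p))=False G(p)=False p=True
s_2={q,r}: X(G(p))=False G(p)=False p=False
s_3={p,q,r,s}: X(G(p))=False G(p)=False p=True
s_4={q,r,s}: X(G(p))=True G(p)=False p=False
s_5={p,r}: X(G(p))=True G(p)=True p=True
s_6={p}: X(G(p))=True G(p)=True p=True
s_7={p,q,s}: X(G(p))=False G(p)=True p=True
F(X(G(p))) holds; first witness at position 4.

Answer: 4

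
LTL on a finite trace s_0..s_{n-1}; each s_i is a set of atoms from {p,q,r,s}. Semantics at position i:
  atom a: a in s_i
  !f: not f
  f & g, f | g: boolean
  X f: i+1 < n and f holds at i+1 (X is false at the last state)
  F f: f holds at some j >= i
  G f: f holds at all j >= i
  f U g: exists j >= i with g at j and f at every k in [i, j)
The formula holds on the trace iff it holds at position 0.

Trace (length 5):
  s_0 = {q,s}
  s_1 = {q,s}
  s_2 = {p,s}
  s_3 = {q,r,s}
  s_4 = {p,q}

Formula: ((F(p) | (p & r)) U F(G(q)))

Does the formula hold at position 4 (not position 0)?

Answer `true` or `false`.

Answer: true

Derivation:
s_0={q,s}: ((F(p) | (p & r)) U F(G(q)))=True (F(p) | (p & r))=True F(p)=True p=False (p & r)=False r=False F(G(q))=True G(q)=False q=True
s_1={q,s}: ((F(p) | (p & r)) U F(G(q)))=True (F(p) | (p & r))=True F(p)=True p=False (p & r)=False r=False F(G(q))=True G(q)=False q=True
s_2={p,s}: ((F(p) | (p & r)) U F(G(q)))=True (F(p) | (p & r))=True F(p)=True p=True (p & r)=False r=False F(G(q))=True G(q)=False q=False
s_3={q,r,s}: ((F(p) | (p & r)) U F(G(q)))=True (F(p) | (p & r))=True F(p)=True p=False (p & r)=False r=True F(G(q))=True G(q)=True q=True
s_4={p,q}: ((F(p) | (p & r)) U F(G(q)))=True (F(p) | (p & r))=True F(p)=True p=True (p & r)=False r=False F(G(q))=True G(q)=True q=True
Evaluating at position 4: result = True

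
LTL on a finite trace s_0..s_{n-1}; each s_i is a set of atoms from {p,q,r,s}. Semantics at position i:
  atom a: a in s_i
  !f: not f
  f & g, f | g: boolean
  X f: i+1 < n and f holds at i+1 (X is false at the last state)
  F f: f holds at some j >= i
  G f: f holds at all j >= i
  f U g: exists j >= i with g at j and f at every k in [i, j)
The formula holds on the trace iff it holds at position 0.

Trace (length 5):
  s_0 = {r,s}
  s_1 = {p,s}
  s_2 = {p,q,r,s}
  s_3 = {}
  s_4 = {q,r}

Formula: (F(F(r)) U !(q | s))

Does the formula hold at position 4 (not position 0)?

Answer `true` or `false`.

s_0={r,s}: (F(F(r)) U !(q | s))=True F(F(r))=True F(r)=True r=True !(q | s)=False (q | s)=True q=False s=True
s_1={p,s}: (F(F(r)) U !(q | s))=True F(F(r))=True F(r)=True r=False !(q | s)=False (q | s)=True q=False s=True
s_2={p,q,r,s}: (F(F(r)) U !(q | s))=True F(F(r))=True F(r)=True r=True !(q | s)=False (q | s)=True q=True s=True
s_3={}: (F(F(r)) U !(q | s))=True F(F(r))=True F(r)=True r=False !(q | s)=True (q | s)=False q=False s=False
s_4={q,r}: (F(F(r)) U !(q | s))=False F(F(r))=True F(r)=True r=True !(q | s)=False (q | s)=True q=True s=False
Evaluating at position 4: result = False

Answer: false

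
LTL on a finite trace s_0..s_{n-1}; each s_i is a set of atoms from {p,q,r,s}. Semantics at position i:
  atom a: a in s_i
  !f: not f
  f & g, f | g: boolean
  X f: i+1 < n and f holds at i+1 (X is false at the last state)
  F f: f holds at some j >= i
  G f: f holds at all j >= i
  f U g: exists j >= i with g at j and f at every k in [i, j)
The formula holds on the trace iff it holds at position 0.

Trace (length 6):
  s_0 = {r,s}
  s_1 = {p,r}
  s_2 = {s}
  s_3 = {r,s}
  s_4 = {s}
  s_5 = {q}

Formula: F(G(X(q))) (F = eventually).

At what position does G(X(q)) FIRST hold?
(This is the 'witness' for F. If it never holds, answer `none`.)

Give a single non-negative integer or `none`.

s_0={r,s}: G(X(q))=False X(q)=False q=False
s_1={p,r}: G(X(q))=False X(q)=False q=False
s_2={s}: G(X(q))=False X(q)=False q=False
s_3={r,s}: G(X(q))=False X(q)=False q=False
s_4={s}: G(X(q))=False X(q)=True q=False
s_5={q}: G(X(q))=False X(q)=False q=True
F(G(X(q))) does not hold (no witness exists).

Answer: none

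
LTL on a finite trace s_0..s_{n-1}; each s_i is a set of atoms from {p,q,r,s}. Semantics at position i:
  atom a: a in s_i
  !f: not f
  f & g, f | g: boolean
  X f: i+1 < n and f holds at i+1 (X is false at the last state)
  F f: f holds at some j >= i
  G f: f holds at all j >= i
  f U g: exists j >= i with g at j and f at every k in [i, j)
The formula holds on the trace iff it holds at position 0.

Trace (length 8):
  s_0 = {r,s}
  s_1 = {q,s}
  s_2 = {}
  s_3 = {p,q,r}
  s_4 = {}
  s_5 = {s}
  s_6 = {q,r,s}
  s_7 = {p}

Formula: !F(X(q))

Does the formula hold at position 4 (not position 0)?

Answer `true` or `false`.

s_0={r,s}: !F(X(q))=False F(X(q))=True X(q)=True q=False
s_1={q,s}: !F(X(q))=False F(X(q))=True X(q)=False q=True
s_2={}: !F(X(q))=False F(X(q))=True X(q)=True q=False
s_3={p,q,r}: !F(X(q))=False F(X(q))=True X(q)=False q=True
s_4={}: !F(X(q))=False F(X(q))=True X(q)=False q=False
s_5={s}: !F(X(q))=False F(X(q))=True X(q)=True q=False
s_6={q,r,s}: !F(X(q))=True F(X(q))=False X(q)=False q=True
s_7={p}: !F(X(q))=True F(X(q))=False X(q)=False q=False
Evaluating at position 4: result = False

Answer: false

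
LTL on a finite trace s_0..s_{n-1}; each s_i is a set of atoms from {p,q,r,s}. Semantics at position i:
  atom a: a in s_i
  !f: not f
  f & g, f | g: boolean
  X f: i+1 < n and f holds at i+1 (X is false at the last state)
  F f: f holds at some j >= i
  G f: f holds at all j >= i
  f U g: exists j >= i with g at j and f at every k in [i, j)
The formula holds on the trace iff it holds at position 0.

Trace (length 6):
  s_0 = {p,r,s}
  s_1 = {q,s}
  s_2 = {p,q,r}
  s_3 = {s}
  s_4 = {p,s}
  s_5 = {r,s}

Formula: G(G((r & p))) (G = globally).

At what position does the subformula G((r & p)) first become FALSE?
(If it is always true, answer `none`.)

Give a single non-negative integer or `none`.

Answer: 0

Derivation:
s_0={p,r,s}: G((r & p))=False (r & p)=True r=True p=True
s_1={q,s}: G((r & p))=False (r & p)=False r=False p=False
s_2={p,q,r}: G((r & p))=False (r & p)=True r=True p=True
s_3={s}: G((r & p))=False (r & p)=False r=False p=False
s_4={p,s}: G((r & p))=False (r & p)=False r=False p=True
s_5={r,s}: G((r & p))=False (r & p)=False r=True p=False
G(G((r & p))) holds globally = False
First violation at position 0.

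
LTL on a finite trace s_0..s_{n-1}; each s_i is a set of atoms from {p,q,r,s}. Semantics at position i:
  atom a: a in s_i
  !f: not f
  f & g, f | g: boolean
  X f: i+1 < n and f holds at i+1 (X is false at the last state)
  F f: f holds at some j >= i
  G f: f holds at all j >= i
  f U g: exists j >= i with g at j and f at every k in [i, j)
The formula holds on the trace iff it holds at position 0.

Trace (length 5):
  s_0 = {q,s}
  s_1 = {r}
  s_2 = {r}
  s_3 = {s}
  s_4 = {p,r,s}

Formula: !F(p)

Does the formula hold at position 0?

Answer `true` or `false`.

s_0={q,s}: !F(p)=False F(p)=True p=False
s_1={r}: !F(p)=False F(p)=True p=False
s_2={r}: !F(p)=False F(p)=True p=False
s_3={s}: !F(p)=False F(p)=True p=False
s_4={p,r,s}: !F(p)=False F(p)=True p=True

Answer: false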